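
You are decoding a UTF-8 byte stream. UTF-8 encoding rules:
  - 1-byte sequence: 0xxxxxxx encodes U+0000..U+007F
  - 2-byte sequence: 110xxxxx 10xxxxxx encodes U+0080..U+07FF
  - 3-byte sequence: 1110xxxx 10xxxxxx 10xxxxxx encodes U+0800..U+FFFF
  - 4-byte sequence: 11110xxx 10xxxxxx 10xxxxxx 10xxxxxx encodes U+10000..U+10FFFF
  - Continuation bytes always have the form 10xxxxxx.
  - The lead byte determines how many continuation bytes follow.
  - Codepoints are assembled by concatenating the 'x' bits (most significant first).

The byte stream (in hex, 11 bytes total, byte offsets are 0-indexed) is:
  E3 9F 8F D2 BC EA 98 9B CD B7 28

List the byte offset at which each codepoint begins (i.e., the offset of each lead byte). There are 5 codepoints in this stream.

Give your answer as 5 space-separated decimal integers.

Byte[0]=E3: 3-byte lead, need 2 cont bytes. acc=0x3
Byte[1]=9F: continuation. acc=(acc<<6)|0x1F=0xDF
Byte[2]=8F: continuation. acc=(acc<<6)|0x0F=0x37CF
Completed: cp=U+37CF (starts at byte 0)
Byte[3]=D2: 2-byte lead, need 1 cont bytes. acc=0x12
Byte[4]=BC: continuation. acc=(acc<<6)|0x3C=0x4BC
Completed: cp=U+04BC (starts at byte 3)
Byte[5]=EA: 3-byte lead, need 2 cont bytes. acc=0xA
Byte[6]=98: continuation. acc=(acc<<6)|0x18=0x298
Byte[7]=9B: continuation. acc=(acc<<6)|0x1B=0xA61B
Completed: cp=U+A61B (starts at byte 5)
Byte[8]=CD: 2-byte lead, need 1 cont bytes. acc=0xD
Byte[9]=B7: continuation. acc=(acc<<6)|0x37=0x377
Completed: cp=U+0377 (starts at byte 8)
Byte[10]=28: 1-byte ASCII. cp=U+0028

Answer: 0 3 5 8 10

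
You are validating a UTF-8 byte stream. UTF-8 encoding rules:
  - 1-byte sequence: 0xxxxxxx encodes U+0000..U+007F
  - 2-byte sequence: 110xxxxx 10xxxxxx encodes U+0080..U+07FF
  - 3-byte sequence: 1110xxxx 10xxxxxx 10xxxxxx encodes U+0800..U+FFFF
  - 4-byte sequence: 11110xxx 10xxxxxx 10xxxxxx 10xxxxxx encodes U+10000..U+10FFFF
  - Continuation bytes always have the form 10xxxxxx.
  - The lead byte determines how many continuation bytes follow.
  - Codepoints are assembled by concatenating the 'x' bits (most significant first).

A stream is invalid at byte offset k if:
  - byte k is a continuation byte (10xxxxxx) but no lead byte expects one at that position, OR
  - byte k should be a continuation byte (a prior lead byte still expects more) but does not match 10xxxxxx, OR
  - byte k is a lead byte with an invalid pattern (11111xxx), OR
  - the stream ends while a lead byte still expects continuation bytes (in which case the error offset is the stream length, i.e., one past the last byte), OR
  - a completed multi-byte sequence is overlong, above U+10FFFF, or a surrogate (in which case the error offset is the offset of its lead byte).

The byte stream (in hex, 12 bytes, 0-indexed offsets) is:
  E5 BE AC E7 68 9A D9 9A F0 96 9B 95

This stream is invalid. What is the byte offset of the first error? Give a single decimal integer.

Byte[0]=E5: 3-byte lead, need 2 cont bytes. acc=0x5
Byte[1]=BE: continuation. acc=(acc<<6)|0x3E=0x17E
Byte[2]=AC: continuation. acc=(acc<<6)|0x2C=0x5FAC
Completed: cp=U+5FAC (starts at byte 0)
Byte[3]=E7: 3-byte lead, need 2 cont bytes. acc=0x7
Byte[4]=68: expected 10xxxxxx continuation. INVALID

Answer: 4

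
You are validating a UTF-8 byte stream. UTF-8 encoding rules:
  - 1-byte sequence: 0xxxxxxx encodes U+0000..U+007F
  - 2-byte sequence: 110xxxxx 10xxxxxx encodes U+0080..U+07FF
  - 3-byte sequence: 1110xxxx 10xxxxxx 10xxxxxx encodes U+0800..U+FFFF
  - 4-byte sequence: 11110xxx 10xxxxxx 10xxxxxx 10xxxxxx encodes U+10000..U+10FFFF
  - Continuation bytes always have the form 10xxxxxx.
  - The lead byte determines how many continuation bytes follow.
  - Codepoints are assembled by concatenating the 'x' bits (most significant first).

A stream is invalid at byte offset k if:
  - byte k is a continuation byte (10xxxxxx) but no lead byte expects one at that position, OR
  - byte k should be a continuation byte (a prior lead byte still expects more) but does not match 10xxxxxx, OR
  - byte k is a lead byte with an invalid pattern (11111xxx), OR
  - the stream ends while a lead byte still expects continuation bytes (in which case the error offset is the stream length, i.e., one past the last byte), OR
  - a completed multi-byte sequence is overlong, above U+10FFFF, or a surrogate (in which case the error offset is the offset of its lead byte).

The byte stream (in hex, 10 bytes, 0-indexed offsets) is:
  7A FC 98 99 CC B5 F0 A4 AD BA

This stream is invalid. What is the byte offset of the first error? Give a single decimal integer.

Answer: 1

Derivation:
Byte[0]=7A: 1-byte ASCII. cp=U+007A
Byte[1]=FC: INVALID lead byte (not 0xxx/110x/1110/11110)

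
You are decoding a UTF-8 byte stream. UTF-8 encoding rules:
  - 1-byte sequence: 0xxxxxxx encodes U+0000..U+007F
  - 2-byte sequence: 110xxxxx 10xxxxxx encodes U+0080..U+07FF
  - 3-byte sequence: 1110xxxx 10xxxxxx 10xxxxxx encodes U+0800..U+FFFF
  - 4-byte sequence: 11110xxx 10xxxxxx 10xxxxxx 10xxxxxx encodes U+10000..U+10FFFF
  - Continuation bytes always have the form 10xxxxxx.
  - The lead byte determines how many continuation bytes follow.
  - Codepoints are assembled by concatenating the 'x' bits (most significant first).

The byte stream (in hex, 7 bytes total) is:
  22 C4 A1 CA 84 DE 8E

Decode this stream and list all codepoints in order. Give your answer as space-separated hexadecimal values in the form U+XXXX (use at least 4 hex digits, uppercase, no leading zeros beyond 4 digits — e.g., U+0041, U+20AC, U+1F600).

Byte[0]=22: 1-byte ASCII. cp=U+0022
Byte[1]=C4: 2-byte lead, need 1 cont bytes. acc=0x4
Byte[2]=A1: continuation. acc=(acc<<6)|0x21=0x121
Completed: cp=U+0121 (starts at byte 1)
Byte[3]=CA: 2-byte lead, need 1 cont bytes. acc=0xA
Byte[4]=84: continuation. acc=(acc<<6)|0x04=0x284
Completed: cp=U+0284 (starts at byte 3)
Byte[5]=DE: 2-byte lead, need 1 cont bytes. acc=0x1E
Byte[6]=8E: continuation. acc=(acc<<6)|0x0E=0x78E
Completed: cp=U+078E (starts at byte 5)

Answer: U+0022 U+0121 U+0284 U+078E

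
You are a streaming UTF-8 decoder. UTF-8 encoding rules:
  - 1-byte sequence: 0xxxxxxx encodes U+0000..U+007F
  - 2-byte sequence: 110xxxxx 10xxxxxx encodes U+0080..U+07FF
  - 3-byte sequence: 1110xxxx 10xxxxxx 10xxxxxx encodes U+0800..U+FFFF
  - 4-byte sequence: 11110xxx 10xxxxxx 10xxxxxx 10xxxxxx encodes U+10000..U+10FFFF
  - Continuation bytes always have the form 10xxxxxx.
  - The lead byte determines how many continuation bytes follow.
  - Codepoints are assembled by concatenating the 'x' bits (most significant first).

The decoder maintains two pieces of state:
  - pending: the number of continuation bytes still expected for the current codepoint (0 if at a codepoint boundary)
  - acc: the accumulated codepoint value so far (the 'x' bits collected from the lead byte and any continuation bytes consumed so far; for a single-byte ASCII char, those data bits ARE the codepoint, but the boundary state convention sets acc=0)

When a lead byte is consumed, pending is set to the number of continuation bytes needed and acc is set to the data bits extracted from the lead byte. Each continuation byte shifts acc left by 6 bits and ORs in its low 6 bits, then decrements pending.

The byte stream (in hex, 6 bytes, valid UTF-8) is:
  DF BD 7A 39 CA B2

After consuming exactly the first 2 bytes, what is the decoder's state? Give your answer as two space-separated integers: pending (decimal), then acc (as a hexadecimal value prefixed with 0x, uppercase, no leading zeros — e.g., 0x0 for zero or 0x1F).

Byte[0]=DF: 2-byte lead. pending=1, acc=0x1F
Byte[1]=BD: continuation. acc=(acc<<6)|0x3D=0x7FD, pending=0

Answer: 0 0x7FD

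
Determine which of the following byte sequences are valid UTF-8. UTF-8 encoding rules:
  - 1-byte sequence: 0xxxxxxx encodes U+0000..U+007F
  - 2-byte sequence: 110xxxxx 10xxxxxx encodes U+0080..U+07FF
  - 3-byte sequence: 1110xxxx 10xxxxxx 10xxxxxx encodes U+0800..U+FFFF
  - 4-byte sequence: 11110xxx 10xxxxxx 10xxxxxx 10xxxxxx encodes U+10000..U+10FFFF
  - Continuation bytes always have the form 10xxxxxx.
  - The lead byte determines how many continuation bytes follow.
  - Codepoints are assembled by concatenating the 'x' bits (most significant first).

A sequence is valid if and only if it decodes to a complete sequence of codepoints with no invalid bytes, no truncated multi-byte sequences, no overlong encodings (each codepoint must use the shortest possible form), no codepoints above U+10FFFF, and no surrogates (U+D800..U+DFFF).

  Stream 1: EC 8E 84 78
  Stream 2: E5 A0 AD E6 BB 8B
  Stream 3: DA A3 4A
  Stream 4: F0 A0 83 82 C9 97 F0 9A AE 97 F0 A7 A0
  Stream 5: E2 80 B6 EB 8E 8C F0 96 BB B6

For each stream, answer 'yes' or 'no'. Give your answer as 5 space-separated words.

Answer: yes yes yes no yes

Derivation:
Stream 1: decodes cleanly. VALID
Stream 2: decodes cleanly. VALID
Stream 3: decodes cleanly. VALID
Stream 4: error at byte offset 13. INVALID
Stream 5: decodes cleanly. VALID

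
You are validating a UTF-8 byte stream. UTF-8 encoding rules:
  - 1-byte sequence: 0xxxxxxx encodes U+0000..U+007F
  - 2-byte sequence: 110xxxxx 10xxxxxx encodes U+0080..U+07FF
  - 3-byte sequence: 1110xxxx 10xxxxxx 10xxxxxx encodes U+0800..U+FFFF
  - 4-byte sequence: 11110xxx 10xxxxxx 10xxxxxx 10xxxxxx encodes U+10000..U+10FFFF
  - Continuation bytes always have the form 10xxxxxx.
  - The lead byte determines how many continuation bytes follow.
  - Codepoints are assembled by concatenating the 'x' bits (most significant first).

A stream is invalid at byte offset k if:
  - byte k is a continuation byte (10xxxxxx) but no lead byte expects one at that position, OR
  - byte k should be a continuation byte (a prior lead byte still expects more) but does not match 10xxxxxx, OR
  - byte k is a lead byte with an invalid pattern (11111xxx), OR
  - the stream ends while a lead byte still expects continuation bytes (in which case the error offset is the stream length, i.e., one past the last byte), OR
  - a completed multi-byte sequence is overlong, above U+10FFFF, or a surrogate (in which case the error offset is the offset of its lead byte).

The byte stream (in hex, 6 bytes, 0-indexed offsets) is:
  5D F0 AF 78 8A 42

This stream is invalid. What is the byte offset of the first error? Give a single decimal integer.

Answer: 3

Derivation:
Byte[0]=5D: 1-byte ASCII. cp=U+005D
Byte[1]=F0: 4-byte lead, need 3 cont bytes. acc=0x0
Byte[2]=AF: continuation. acc=(acc<<6)|0x2F=0x2F
Byte[3]=78: expected 10xxxxxx continuation. INVALID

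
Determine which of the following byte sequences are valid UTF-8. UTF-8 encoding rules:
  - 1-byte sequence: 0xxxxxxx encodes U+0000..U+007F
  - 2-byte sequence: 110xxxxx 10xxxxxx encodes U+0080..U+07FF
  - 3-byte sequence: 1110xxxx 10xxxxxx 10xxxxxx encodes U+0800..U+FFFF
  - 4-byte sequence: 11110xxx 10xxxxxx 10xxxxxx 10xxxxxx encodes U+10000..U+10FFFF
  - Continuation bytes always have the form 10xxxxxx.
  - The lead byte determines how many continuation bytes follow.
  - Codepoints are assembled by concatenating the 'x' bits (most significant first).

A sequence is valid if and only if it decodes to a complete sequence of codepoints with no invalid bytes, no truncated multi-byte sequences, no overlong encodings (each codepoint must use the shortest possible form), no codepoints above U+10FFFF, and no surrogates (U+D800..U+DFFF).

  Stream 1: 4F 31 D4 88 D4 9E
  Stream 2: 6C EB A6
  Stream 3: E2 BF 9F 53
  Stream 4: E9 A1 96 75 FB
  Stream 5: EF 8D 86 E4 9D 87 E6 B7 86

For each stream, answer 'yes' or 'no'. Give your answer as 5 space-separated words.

Stream 1: decodes cleanly. VALID
Stream 2: error at byte offset 3. INVALID
Stream 3: decodes cleanly. VALID
Stream 4: error at byte offset 4. INVALID
Stream 5: decodes cleanly. VALID

Answer: yes no yes no yes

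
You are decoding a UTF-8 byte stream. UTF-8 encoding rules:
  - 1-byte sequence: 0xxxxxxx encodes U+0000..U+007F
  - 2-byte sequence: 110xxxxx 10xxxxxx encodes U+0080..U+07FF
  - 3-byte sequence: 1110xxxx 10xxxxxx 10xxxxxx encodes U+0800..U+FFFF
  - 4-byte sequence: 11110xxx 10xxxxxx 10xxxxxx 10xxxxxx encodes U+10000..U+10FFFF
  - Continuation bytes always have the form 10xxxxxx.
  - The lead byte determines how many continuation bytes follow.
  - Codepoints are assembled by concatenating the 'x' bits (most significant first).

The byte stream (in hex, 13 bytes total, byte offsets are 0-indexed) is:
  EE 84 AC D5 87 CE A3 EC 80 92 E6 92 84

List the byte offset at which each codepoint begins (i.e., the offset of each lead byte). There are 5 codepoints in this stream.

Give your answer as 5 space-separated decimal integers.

Byte[0]=EE: 3-byte lead, need 2 cont bytes. acc=0xE
Byte[1]=84: continuation. acc=(acc<<6)|0x04=0x384
Byte[2]=AC: continuation. acc=(acc<<6)|0x2C=0xE12C
Completed: cp=U+E12C (starts at byte 0)
Byte[3]=D5: 2-byte lead, need 1 cont bytes. acc=0x15
Byte[4]=87: continuation. acc=(acc<<6)|0x07=0x547
Completed: cp=U+0547 (starts at byte 3)
Byte[5]=CE: 2-byte lead, need 1 cont bytes. acc=0xE
Byte[6]=A3: continuation. acc=(acc<<6)|0x23=0x3A3
Completed: cp=U+03A3 (starts at byte 5)
Byte[7]=EC: 3-byte lead, need 2 cont bytes. acc=0xC
Byte[8]=80: continuation. acc=(acc<<6)|0x00=0x300
Byte[9]=92: continuation. acc=(acc<<6)|0x12=0xC012
Completed: cp=U+C012 (starts at byte 7)
Byte[10]=E6: 3-byte lead, need 2 cont bytes. acc=0x6
Byte[11]=92: continuation. acc=(acc<<6)|0x12=0x192
Byte[12]=84: continuation. acc=(acc<<6)|0x04=0x6484
Completed: cp=U+6484 (starts at byte 10)

Answer: 0 3 5 7 10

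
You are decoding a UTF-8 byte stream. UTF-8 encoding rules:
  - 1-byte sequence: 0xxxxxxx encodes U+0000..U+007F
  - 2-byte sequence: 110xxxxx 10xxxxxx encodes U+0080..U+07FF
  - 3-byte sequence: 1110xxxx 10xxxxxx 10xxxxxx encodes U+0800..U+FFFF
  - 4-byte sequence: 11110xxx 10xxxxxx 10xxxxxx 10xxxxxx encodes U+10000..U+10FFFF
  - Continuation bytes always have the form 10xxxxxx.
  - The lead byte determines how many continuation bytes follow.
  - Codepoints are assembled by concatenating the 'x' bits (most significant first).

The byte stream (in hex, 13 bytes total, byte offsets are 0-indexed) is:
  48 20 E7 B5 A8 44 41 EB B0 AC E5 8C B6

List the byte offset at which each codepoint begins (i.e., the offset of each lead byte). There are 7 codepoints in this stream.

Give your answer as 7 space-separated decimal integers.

Answer: 0 1 2 5 6 7 10

Derivation:
Byte[0]=48: 1-byte ASCII. cp=U+0048
Byte[1]=20: 1-byte ASCII. cp=U+0020
Byte[2]=E7: 3-byte lead, need 2 cont bytes. acc=0x7
Byte[3]=B5: continuation. acc=(acc<<6)|0x35=0x1F5
Byte[4]=A8: continuation. acc=(acc<<6)|0x28=0x7D68
Completed: cp=U+7D68 (starts at byte 2)
Byte[5]=44: 1-byte ASCII. cp=U+0044
Byte[6]=41: 1-byte ASCII. cp=U+0041
Byte[7]=EB: 3-byte lead, need 2 cont bytes. acc=0xB
Byte[8]=B0: continuation. acc=(acc<<6)|0x30=0x2F0
Byte[9]=AC: continuation. acc=(acc<<6)|0x2C=0xBC2C
Completed: cp=U+BC2C (starts at byte 7)
Byte[10]=E5: 3-byte lead, need 2 cont bytes. acc=0x5
Byte[11]=8C: continuation. acc=(acc<<6)|0x0C=0x14C
Byte[12]=B6: continuation. acc=(acc<<6)|0x36=0x5336
Completed: cp=U+5336 (starts at byte 10)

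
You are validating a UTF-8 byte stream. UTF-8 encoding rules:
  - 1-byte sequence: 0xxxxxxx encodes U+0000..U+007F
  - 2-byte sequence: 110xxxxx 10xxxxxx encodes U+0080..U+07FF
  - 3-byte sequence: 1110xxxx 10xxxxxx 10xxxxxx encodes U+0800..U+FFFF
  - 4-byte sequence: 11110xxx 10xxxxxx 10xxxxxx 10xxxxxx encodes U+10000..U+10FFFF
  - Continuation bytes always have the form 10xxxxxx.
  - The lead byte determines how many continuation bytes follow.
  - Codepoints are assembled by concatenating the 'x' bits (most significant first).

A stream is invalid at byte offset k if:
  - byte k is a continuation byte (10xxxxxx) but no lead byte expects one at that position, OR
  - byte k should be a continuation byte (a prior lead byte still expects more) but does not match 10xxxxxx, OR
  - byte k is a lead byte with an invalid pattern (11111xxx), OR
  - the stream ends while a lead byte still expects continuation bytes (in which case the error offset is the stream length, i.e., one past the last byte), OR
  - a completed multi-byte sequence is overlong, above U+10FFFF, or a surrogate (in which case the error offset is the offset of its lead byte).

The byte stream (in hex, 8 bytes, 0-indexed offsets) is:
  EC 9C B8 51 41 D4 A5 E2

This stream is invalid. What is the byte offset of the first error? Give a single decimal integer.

Byte[0]=EC: 3-byte lead, need 2 cont bytes. acc=0xC
Byte[1]=9C: continuation. acc=(acc<<6)|0x1C=0x31C
Byte[2]=B8: continuation. acc=(acc<<6)|0x38=0xC738
Completed: cp=U+C738 (starts at byte 0)
Byte[3]=51: 1-byte ASCII. cp=U+0051
Byte[4]=41: 1-byte ASCII. cp=U+0041
Byte[5]=D4: 2-byte lead, need 1 cont bytes. acc=0x14
Byte[6]=A5: continuation. acc=(acc<<6)|0x25=0x525
Completed: cp=U+0525 (starts at byte 5)
Byte[7]=E2: 3-byte lead, need 2 cont bytes. acc=0x2
Byte[8]: stream ended, expected continuation. INVALID

Answer: 8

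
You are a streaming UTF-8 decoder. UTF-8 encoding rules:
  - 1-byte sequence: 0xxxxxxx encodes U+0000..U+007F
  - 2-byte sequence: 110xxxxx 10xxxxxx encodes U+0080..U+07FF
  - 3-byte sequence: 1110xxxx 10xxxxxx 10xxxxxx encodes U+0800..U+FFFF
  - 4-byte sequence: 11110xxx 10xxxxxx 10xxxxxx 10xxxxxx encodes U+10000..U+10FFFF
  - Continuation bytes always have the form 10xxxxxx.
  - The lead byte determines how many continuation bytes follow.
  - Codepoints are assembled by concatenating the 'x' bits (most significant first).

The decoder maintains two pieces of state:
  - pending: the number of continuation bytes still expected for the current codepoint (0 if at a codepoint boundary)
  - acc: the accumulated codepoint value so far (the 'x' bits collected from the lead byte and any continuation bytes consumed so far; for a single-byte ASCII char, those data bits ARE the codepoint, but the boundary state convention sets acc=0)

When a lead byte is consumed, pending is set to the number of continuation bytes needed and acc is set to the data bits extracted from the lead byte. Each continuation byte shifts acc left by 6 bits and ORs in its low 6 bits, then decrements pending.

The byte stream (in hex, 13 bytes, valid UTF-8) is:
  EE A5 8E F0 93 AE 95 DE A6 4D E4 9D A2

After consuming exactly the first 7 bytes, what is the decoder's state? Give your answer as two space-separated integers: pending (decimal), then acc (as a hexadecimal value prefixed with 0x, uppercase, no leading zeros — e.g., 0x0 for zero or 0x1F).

Byte[0]=EE: 3-byte lead. pending=2, acc=0xE
Byte[1]=A5: continuation. acc=(acc<<6)|0x25=0x3A5, pending=1
Byte[2]=8E: continuation. acc=(acc<<6)|0x0E=0xE94E, pending=0
Byte[3]=F0: 4-byte lead. pending=3, acc=0x0
Byte[4]=93: continuation. acc=(acc<<6)|0x13=0x13, pending=2
Byte[5]=AE: continuation. acc=(acc<<6)|0x2E=0x4EE, pending=1
Byte[6]=95: continuation. acc=(acc<<6)|0x15=0x13B95, pending=0

Answer: 0 0x13B95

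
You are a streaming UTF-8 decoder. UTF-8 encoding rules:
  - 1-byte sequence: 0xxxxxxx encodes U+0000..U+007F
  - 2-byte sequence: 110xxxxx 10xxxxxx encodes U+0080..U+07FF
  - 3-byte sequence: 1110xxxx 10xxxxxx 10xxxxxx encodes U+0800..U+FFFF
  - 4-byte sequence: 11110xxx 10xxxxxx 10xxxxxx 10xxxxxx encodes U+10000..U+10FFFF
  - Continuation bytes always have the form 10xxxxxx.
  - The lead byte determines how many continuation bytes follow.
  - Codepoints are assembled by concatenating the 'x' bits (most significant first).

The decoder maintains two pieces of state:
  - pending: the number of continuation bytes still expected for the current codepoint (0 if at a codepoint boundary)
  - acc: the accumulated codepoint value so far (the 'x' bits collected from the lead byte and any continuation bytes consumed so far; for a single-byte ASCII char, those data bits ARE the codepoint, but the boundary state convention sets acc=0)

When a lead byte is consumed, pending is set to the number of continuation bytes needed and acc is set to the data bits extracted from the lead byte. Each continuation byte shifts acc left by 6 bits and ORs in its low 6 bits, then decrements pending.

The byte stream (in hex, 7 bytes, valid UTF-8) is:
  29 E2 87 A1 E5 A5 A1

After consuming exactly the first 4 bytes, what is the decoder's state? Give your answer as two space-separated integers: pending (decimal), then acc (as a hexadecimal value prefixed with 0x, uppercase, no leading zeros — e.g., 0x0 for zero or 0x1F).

Byte[0]=29: 1-byte. pending=0, acc=0x0
Byte[1]=E2: 3-byte lead. pending=2, acc=0x2
Byte[2]=87: continuation. acc=(acc<<6)|0x07=0x87, pending=1
Byte[3]=A1: continuation. acc=(acc<<6)|0x21=0x21E1, pending=0

Answer: 0 0x21E1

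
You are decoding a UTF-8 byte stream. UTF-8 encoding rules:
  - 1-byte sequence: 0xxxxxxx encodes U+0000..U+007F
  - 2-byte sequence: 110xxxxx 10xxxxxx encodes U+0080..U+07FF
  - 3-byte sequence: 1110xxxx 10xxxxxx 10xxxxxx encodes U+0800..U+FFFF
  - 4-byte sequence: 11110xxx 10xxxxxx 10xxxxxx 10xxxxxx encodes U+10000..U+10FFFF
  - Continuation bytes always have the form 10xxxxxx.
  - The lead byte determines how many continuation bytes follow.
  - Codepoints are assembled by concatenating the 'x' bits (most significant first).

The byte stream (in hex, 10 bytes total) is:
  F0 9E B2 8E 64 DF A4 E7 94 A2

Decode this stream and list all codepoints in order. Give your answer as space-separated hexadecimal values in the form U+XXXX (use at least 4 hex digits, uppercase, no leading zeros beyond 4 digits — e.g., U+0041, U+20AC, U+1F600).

Byte[0]=F0: 4-byte lead, need 3 cont bytes. acc=0x0
Byte[1]=9E: continuation. acc=(acc<<6)|0x1E=0x1E
Byte[2]=B2: continuation. acc=(acc<<6)|0x32=0x7B2
Byte[3]=8E: continuation. acc=(acc<<6)|0x0E=0x1EC8E
Completed: cp=U+1EC8E (starts at byte 0)
Byte[4]=64: 1-byte ASCII. cp=U+0064
Byte[5]=DF: 2-byte lead, need 1 cont bytes. acc=0x1F
Byte[6]=A4: continuation. acc=(acc<<6)|0x24=0x7E4
Completed: cp=U+07E4 (starts at byte 5)
Byte[7]=E7: 3-byte lead, need 2 cont bytes. acc=0x7
Byte[8]=94: continuation. acc=(acc<<6)|0x14=0x1D4
Byte[9]=A2: continuation. acc=(acc<<6)|0x22=0x7522
Completed: cp=U+7522 (starts at byte 7)

Answer: U+1EC8E U+0064 U+07E4 U+7522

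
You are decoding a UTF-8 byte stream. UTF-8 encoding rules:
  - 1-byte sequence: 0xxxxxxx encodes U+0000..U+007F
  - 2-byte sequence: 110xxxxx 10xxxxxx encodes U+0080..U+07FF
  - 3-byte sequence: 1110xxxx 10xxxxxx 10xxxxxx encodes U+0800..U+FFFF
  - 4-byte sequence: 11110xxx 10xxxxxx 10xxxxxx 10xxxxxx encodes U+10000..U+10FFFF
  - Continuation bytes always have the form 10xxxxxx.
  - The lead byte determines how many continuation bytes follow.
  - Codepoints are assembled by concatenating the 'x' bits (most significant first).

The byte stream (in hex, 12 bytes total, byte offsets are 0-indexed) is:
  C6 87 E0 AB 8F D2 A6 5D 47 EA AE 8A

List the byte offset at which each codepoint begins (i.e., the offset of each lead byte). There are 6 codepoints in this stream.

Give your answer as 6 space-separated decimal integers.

Byte[0]=C6: 2-byte lead, need 1 cont bytes. acc=0x6
Byte[1]=87: continuation. acc=(acc<<6)|0x07=0x187
Completed: cp=U+0187 (starts at byte 0)
Byte[2]=E0: 3-byte lead, need 2 cont bytes. acc=0x0
Byte[3]=AB: continuation. acc=(acc<<6)|0x2B=0x2B
Byte[4]=8F: continuation. acc=(acc<<6)|0x0F=0xACF
Completed: cp=U+0ACF (starts at byte 2)
Byte[5]=D2: 2-byte lead, need 1 cont bytes. acc=0x12
Byte[6]=A6: continuation. acc=(acc<<6)|0x26=0x4A6
Completed: cp=U+04A6 (starts at byte 5)
Byte[7]=5D: 1-byte ASCII. cp=U+005D
Byte[8]=47: 1-byte ASCII. cp=U+0047
Byte[9]=EA: 3-byte lead, need 2 cont bytes. acc=0xA
Byte[10]=AE: continuation. acc=(acc<<6)|0x2E=0x2AE
Byte[11]=8A: continuation. acc=(acc<<6)|0x0A=0xAB8A
Completed: cp=U+AB8A (starts at byte 9)

Answer: 0 2 5 7 8 9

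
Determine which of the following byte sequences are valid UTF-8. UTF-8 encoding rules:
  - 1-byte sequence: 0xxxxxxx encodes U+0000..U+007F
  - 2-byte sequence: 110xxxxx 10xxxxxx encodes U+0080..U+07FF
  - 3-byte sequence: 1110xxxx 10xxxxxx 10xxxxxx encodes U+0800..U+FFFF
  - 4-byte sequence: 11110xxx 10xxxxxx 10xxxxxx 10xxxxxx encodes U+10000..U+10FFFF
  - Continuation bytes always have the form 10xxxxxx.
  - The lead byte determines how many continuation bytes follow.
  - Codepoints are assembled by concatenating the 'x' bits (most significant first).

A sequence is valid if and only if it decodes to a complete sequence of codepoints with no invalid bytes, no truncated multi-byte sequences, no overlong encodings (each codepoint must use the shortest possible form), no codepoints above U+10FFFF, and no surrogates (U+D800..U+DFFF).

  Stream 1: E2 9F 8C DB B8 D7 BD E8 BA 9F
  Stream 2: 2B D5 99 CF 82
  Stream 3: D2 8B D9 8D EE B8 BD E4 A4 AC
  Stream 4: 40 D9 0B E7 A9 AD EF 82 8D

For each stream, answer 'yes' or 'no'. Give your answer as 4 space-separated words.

Stream 1: decodes cleanly. VALID
Stream 2: decodes cleanly. VALID
Stream 3: decodes cleanly. VALID
Stream 4: error at byte offset 2. INVALID

Answer: yes yes yes no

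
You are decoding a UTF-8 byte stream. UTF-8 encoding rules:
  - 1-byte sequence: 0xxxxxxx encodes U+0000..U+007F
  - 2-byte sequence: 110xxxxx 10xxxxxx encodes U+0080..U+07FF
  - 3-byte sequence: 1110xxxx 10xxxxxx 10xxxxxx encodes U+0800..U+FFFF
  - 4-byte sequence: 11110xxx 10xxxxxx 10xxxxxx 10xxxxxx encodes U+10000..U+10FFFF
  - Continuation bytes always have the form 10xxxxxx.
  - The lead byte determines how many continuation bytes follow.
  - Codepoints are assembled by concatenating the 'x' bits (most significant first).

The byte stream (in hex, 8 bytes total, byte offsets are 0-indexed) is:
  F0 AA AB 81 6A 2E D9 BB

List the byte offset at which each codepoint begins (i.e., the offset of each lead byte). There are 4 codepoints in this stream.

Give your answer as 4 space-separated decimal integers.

Answer: 0 4 5 6

Derivation:
Byte[0]=F0: 4-byte lead, need 3 cont bytes. acc=0x0
Byte[1]=AA: continuation. acc=(acc<<6)|0x2A=0x2A
Byte[2]=AB: continuation. acc=(acc<<6)|0x2B=0xAAB
Byte[3]=81: continuation. acc=(acc<<6)|0x01=0x2AAC1
Completed: cp=U+2AAC1 (starts at byte 0)
Byte[4]=6A: 1-byte ASCII. cp=U+006A
Byte[5]=2E: 1-byte ASCII. cp=U+002E
Byte[6]=D9: 2-byte lead, need 1 cont bytes. acc=0x19
Byte[7]=BB: continuation. acc=(acc<<6)|0x3B=0x67B
Completed: cp=U+067B (starts at byte 6)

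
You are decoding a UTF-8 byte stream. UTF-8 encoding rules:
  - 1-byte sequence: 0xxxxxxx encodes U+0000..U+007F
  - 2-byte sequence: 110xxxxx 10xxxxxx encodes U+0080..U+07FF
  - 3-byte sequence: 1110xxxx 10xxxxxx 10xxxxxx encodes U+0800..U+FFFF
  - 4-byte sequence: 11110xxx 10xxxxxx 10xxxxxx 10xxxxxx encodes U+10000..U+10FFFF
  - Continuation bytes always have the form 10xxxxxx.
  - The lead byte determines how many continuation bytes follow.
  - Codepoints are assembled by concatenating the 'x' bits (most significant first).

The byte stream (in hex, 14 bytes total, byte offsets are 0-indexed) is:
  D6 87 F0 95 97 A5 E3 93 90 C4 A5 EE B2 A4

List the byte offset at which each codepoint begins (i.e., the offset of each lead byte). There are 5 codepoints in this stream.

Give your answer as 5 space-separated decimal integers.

Byte[0]=D6: 2-byte lead, need 1 cont bytes. acc=0x16
Byte[1]=87: continuation. acc=(acc<<6)|0x07=0x587
Completed: cp=U+0587 (starts at byte 0)
Byte[2]=F0: 4-byte lead, need 3 cont bytes. acc=0x0
Byte[3]=95: continuation. acc=(acc<<6)|0x15=0x15
Byte[4]=97: continuation. acc=(acc<<6)|0x17=0x557
Byte[5]=A5: continuation. acc=(acc<<6)|0x25=0x155E5
Completed: cp=U+155E5 (starts at byte 2)
Byte[6]=E3: 3-byte lead, need 2 cont bytes. acc=0x3
Byte[7]=93: continuation. acc=(acc<<6)|0x13=0xD3
Byte[8]=90: continuation. acc=(acc<<6)|0x10=0x34D0
Completed: cp=U+34D0 (starts at byte 6)
Byte[9]=C4: 2-byte lead, need 1 cont bytes. acc=0x4
Byte[10]=A5: continuation. acc=(acc<<6)|0x25=0x125
Completed: cp=U+0125 (starts at byte 9)
Byte[11]=EE: 3-byte lead, need 2 cont bytes. acc=0xE
Byte[12]=B2: continuation. acc=(acc<<6)|0x32=0x3B2
Byte[13]=A4: continuation. acc=(acc<<6)|0x24=0xECA4
Completed: cp=U+ECA4 (starts at byte 11)

Answer: 0 2 6 9 11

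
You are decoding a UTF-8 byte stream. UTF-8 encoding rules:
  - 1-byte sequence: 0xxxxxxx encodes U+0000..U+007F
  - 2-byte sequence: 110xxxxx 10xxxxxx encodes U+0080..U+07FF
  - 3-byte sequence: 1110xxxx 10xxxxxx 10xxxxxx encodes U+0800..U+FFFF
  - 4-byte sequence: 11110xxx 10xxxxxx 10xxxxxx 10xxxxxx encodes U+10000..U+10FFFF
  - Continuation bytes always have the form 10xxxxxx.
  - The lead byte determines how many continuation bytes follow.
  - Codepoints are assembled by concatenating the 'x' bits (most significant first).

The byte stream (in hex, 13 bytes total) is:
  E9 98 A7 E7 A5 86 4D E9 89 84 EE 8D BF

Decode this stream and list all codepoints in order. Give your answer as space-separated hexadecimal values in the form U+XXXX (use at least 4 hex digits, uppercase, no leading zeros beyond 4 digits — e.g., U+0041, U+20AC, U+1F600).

Answer: U+9627 U+7946 U+004D U+9244 U+E37F

Derivation:
Byte[0]=E9: 3-byte lead, need 2 cont bytes. acc=0x9
Byte[1]=98: continuation. acc=(acc<<6)|0x18=0x258
Byte[2]=A7: continuation. acc=(acc<<6)|0x27=0x9627
Completed: cp=U+9627 (starts at byte 0)
Byte[3]=E7: 3-byte lead, need 2 cont bytes. acc=0x7
Byte[4]=A5: continuation. acc=(acc<<6)|0x25=0x1E5
Byte[5]=86: continuation. acc=(acc<<6)|0x06=0x7946
Completed: cp=U+7946 (starts at byte 3)
Byte[6]=4D: 1-byte ASCII. cp=U+004D
Byte[7]=E9: 3-byte lead, need 2 cont bytes. acc=0x9
Byte[8]=89: continuation. acc=(acc<<6)|0x09=0x249
Byte[9]=84: continuation. acc=(acc<<6)|0x04=0x9244
Completed: cp=U+9244 (starts at byte 7)
Byte[10]=EE: 3-byte lead, need 2 cont bytes. acc=0xE
Byte[11]=8D: continuation. acc=(acc<<6)|0x0D=0x38D
Byte[12]=BF: continuation. acc=(acc<<6)|0x3F=0xE37F
Completed: cp=U+E37F (starts at byte 10)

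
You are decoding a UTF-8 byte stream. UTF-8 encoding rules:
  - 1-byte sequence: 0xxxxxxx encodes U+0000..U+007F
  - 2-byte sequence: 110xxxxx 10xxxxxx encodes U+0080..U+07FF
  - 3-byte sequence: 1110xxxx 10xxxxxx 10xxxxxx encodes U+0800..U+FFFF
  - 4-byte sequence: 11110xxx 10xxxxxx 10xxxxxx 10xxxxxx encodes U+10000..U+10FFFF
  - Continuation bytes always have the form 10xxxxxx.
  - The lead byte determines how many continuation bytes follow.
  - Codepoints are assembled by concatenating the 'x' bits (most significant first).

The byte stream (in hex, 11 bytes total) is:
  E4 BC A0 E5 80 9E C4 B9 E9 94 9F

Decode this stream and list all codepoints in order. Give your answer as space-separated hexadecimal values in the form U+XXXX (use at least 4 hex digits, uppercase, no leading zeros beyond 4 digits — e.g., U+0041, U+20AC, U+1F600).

Byte[0]=E4: 3-byte lead, need 2 cont bytes. acc=0x4
Byte[1]=BC: continuation. acc=(acc<<6)|0x3C=0x13C
Byte[2]=A0: continuation. acc=(acc<<6)|0x20=0x4F20
Completed: cp=U+4F20 (starts at byte 0)
Byte[3]=E5: 3-byte lead, need 2 cont bytes. acc=0x5
Byte[4]=80: continuation. acc=(acc<<6)|0x00=0x140
Byte[5]=9E: continuation. acc=(acc<<6)|0x1E=0x501E
Completed: cp=U+501E (starts at byte 3)
Byte[6]=C4: 2-byte lead, need 1 cont bytes. acc=0x4
Byte[7]=B9: continuation. acc=(acc<<6)|0x39=0x139
Completed: cp=U+0139 (starts at byte 6)
Byte[8]=E9: 3-byte lead, need 2 cont bytes. acc=0x9
Byte[9]=94: continuation. acc=(acc<<6)|0x14=0x254
Byte[10]=9F: continuation. acc=(acc<<6)|0x1F=0x951F
Completed: cp=U+951F (starts at byte 8)

Answer: U+4F20 U+501E U+0139 U+951F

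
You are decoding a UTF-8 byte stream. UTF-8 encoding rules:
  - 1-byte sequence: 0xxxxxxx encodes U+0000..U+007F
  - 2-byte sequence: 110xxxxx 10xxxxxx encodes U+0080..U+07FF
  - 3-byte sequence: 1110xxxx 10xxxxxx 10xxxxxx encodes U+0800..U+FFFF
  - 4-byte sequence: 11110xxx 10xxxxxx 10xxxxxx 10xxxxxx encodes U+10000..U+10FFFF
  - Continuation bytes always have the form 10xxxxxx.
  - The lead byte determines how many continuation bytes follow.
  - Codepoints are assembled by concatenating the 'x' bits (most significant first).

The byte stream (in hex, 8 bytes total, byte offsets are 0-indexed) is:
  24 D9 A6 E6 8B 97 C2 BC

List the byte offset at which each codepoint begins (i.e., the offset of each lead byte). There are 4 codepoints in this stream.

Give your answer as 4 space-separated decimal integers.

Byte[0]=24: 1-byte ASCII. cp=U+0024
Byte[1]=D9: 2-byte lead, need 1 cont bytes. acc=0x19
Byte[2]=A6: continuation. acc=(acc<<6)|0x26=0x666
Completed: cp=U+0666 (starts at byte 1)
Byte[3]=E6: 3-byte lead, need 2 cont bytes. acc=0x6
Byte[4]=8B: continuation. acc=(acc<<6)|0x0B=0x18B
Byte[5]=97: continuation. acc=(acc<<6)|0x17=0x62D7
Completed: cp=U+62D7 (starts at byte 3)
Byte[6]=C2: 2-byte lead, need 1 cont bytes. acc=0x2
Byte[7]=BC: continuation. acc=(acc<<6)|0x3C=0xBC
Completed: cp=U+00BC (starts at byte 6)

Answer: 0 1 3 6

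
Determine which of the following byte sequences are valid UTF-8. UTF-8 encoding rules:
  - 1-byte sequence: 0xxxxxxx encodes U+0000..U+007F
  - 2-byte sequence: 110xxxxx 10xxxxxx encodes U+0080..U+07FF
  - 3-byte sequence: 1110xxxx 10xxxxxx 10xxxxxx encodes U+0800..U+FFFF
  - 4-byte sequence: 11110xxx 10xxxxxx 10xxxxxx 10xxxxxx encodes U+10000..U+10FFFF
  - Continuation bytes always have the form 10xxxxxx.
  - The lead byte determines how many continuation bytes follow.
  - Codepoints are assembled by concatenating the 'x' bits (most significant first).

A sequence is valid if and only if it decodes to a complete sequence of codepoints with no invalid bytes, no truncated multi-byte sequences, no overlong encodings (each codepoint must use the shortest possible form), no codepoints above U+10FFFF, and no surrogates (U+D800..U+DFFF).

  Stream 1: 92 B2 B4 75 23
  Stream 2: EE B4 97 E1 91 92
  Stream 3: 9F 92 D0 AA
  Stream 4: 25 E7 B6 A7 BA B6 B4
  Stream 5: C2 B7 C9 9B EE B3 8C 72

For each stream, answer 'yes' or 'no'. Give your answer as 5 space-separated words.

Stream 1: error at byte offset 0. INVALID
Stream 2: decodes cleanly. VALID
Stream 3: error at byte offset 0. INVALID
Stream 4: error at byte offset 4. INVALID
Stream 5: decodes cleanly. VALID

Answer: no yes no no yes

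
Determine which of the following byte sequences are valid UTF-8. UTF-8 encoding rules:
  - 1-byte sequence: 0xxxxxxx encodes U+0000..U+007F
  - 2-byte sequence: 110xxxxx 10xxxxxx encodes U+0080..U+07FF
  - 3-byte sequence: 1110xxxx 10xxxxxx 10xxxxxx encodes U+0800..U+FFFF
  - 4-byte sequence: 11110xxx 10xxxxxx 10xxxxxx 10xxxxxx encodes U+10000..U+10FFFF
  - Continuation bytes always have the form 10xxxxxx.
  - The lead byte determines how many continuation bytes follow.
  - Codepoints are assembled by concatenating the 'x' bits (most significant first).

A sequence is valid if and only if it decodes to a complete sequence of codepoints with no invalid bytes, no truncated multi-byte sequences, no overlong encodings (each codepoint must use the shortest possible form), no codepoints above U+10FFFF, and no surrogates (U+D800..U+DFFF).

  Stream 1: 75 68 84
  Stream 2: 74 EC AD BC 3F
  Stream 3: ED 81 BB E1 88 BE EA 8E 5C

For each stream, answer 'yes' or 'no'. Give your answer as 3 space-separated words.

Stream 1: error at byte offset 2. INVALID
Stream 2: decodes cleanly. VALID
Stream 3: error at byte offset 8. INVALID

Answer: no yes no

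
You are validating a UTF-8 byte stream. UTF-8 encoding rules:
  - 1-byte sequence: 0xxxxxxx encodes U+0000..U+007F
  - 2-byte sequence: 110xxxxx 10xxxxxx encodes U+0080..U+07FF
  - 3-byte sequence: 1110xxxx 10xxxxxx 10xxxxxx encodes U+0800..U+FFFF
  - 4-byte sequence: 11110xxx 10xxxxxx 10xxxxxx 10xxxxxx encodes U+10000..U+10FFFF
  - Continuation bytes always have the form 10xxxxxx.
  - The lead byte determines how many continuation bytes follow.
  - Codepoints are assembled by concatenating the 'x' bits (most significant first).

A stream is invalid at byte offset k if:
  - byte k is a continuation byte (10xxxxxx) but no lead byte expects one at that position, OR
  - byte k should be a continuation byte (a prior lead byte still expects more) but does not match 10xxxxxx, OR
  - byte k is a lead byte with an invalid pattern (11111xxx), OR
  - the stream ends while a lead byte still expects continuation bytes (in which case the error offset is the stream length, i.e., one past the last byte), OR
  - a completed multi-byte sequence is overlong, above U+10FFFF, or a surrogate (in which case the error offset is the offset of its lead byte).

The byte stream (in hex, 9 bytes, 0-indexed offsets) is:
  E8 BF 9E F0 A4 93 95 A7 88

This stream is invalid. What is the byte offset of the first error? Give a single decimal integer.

Answer: 7

Derivation:
Byte[0]=E8: 3-byte lead, need 2 cont bytes. acc=0x8
Byte[1]=BF: continuation. acc=(acc<<6)|0x3F=0x23F
Byte[2]=9E: continuation. acc=(acc<<6)|0x1E=0x8FDE
Completed: cp=U+8FDE (starts at byte 0)
Byte[3]=F0: 4-byte lead, need 3 cont bytes. acc=0x0
Byte[4]=A4: continuation. acc=(acc<<6)|0x24=0x24
Byte[5]=93: continuation. acc=(acc<<6)|0x13=0x913
Byte[6]=95: continuation. acc=(acc<<6)|0x15=0x244D5
Completed: cp=U+244D5 (starts at byte 3)
Byte[7]=A7: INVALID lead byte (not 0xxx/110x/1110/11110)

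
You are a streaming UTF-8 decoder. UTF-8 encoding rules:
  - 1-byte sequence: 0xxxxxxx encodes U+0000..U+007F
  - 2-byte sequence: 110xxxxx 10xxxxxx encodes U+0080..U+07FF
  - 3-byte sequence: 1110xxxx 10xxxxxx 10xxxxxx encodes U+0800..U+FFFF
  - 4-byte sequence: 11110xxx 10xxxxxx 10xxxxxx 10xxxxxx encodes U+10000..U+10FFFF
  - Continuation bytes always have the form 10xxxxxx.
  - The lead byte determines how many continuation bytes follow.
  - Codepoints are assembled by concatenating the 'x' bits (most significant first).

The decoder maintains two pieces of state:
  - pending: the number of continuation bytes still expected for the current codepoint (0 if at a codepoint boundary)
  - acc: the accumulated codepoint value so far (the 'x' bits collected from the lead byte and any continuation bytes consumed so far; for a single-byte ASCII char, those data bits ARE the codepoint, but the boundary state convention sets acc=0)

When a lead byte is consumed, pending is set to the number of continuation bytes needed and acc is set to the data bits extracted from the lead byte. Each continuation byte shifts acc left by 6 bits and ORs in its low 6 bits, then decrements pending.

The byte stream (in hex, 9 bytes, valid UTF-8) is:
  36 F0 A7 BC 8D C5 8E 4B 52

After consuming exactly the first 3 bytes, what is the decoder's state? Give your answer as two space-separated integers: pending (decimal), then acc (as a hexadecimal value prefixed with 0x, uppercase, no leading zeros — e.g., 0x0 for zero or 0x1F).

Answer: 2 0x27

Derivation:
Byte[0]=36: 1-byte. pending=0, acc=0x0
Byte[1]=F0: 4-byte lead. pending=3, acc=0x0
Byte[2]=A7: continuation. acc=(acc<<6)|0x27=0x27, pending=2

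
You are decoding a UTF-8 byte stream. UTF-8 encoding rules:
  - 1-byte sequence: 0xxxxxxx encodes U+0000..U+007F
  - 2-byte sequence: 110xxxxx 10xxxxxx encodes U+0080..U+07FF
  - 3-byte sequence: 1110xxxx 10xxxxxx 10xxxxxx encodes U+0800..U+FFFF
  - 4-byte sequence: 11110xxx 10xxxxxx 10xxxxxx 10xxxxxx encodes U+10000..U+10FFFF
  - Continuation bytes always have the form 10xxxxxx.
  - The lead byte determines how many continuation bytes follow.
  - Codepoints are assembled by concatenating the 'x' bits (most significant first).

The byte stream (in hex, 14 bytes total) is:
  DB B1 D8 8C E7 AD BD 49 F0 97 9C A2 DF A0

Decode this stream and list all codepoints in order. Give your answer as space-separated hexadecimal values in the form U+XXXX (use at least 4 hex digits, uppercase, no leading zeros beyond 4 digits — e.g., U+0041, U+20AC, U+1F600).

Byte[0]=DB: 2-byte lead, need 1 cont bytes. acc=0x1B
Byte[1]=B1: continuation. acc=(acc<<6)|0x31=0x6F1
Completed: cp=U+06F1 (starts at byte 0)
Byte[2]=D8: 2-byte lead, need 1 cont bytes. acc=0x18
Byte[3]=8C: continuation. acc=(acc<<6)|0x0C=0x60C
Completed: cp=U+060C (starts at byte 2)
Byte[4]=E7: 3-byte lead, need 2 cont bytes. acc=0x7
Byte[5]=AD: continuation. acc=(acc<<6)|0x2D=0x1ED
Byte[6]=BD: continuation. acc=(acc<<6)|0x3D=0x7B7D
Completed: cp=U+7B7D (starts at byte 4)
Byte[7]=49: 1-byte ASCII. cp=U+0049
Byte[8]=F0: 4-byte lead, need 3 cont bytes. acc=0x0
Byte[9]=97: continuation. acc=(acc<<6)|0x17=0x17
Byte[10]=9C: continuation. acc=(acc<<6)|0x1C=0x5DC
Byte[11]=A2: continuation. acc=(acc<<6)|0x22=0x17722
Completed: cp=U+17722 (starts at byte 8)
Byte[12]=DF: 2-byte lead, need 1 cont bytes. acc=0x1F
Byte[13]=A0: continuation. acc=(acc<<6)|0x20=0x7E0
Completed: cp=U+07E0 (starts at byte 12)

Answer: U+06F1 U+060C U+7B7D U+0049 U+17722 U+07E0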